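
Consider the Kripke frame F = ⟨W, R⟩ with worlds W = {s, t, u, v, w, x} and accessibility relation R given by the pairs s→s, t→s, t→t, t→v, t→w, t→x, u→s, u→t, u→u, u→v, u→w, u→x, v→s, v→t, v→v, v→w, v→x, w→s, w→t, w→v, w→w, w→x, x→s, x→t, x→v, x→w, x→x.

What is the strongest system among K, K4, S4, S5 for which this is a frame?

S4

Transitive (axiom 4): yes — every two-step R-path is closed by a direct edge.
Reflexive (axiom T): yes — every world is R-related to itself.
Euclidean (axiom 5): no — t R s and t R v, but not s R v.
So F validates K, K4, S4; S5 would additionally require R to be Euclidean. The strongest is S4.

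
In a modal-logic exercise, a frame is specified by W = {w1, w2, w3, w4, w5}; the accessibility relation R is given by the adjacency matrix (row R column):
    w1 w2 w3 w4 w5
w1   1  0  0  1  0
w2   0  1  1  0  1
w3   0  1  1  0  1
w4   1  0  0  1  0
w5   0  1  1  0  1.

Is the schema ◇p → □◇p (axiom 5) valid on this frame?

Yes

By correspondence theory, 5 is valid on a frame iff R is Euclidean.
Euclidean: yes — any two successors of a common world are R-related.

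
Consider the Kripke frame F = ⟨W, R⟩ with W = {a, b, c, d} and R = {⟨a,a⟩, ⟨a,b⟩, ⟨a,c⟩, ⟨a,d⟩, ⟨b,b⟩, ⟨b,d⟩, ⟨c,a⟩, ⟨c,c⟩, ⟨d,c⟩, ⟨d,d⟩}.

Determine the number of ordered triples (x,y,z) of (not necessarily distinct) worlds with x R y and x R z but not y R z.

Enumerating: (a,b,a), (a,b,c), (a,c,b), (a,c,d), (a,d,a), (a,d,b), (b,d,b), (d,c,d).

8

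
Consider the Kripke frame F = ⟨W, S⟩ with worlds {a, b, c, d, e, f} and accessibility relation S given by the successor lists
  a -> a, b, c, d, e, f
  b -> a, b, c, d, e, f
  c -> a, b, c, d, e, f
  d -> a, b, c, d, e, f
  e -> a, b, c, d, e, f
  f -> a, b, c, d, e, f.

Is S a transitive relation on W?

Transitive: yes — every two-step S-path is closed by a direct edge.

Yes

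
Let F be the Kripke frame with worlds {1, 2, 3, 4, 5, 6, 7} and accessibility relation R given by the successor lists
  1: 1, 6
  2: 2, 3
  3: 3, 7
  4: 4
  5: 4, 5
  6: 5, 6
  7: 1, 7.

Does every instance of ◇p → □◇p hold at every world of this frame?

No

Axiom 5 corresponds to the accessibility relation being Euclidean.
Euclidean: no — 1 R 6 and 1 R 1, but not 6 R 1.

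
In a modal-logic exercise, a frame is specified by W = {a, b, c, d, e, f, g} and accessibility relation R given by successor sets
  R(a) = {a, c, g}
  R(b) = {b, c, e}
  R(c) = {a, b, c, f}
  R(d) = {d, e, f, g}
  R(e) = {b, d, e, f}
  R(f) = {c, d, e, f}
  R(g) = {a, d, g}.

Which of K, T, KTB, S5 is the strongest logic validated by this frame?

KTB

Reflexive (axiom T): yes — every world is R-related to itself.
Symmetric (axiom B): yes — every pair in R has its reverse in R.
Euclidean (axiom 5): no — a R c and a R g, but not c R g.
So F validates K, T, KTB; S5 would additionally require R to be Euclidean. The strongest is KTB.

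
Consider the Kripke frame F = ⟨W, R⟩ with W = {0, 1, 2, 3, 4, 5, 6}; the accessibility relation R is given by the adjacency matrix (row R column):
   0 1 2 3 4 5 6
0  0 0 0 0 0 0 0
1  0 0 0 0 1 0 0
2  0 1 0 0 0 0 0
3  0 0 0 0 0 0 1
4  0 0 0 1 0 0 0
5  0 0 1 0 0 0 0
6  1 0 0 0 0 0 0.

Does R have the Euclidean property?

No

Euclidean: no — 1 R 4 and 1 R 4, but not 4 R 4.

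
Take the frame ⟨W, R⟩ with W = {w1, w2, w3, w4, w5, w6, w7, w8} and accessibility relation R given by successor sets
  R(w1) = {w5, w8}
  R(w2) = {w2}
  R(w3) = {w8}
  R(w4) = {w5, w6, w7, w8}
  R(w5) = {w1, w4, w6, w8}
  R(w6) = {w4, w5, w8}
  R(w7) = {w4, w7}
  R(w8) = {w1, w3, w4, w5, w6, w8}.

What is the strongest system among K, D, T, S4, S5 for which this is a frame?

Serial (axiom D): yes — every world has a successor (e.g. w1 R w5).
Reflexive (axiom T): no — w1 is not related to itself.
Transitive (axiom 4): no — w1 R w5 and w5 R w4, but not w1 R w4.
Euclidean (axiom 5): no — w4 R w5 and w4 R w7, but not w5 R w7.
So F validates K, D; T would additionally require R to be reflexive. The strongest is D.

D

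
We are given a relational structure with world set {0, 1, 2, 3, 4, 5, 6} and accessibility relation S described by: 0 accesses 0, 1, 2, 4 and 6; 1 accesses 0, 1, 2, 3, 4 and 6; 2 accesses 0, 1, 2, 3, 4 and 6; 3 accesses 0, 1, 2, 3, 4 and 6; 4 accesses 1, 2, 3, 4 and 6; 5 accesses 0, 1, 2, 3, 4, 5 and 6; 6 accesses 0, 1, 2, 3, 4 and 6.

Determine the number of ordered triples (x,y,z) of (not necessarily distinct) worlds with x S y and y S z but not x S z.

Enumerating: (0,1,3), (0,2,3), (0,4,3), (0,6,3), (4,1,0), (4,2,0), (4,3,0), (4,6,0).

8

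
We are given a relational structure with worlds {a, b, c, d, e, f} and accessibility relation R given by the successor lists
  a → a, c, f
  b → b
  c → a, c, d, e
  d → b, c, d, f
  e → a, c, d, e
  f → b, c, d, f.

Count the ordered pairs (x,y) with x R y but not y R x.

Enumerating: (a,f), (d,b), (e,a), (e,d), (f,b), (f,c).

6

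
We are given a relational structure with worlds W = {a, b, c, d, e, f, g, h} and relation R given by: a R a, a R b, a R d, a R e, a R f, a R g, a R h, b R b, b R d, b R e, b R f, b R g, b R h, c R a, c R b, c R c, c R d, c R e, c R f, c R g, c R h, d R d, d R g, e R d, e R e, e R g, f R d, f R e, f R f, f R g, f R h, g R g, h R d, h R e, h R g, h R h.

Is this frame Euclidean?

No

Euclidean: no — a R d and a R b, but not d R b.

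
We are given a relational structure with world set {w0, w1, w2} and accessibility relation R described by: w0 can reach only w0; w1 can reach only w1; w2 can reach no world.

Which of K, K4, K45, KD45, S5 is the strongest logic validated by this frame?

Transitive (axiom 4): yes — every two-step R-path is closed by a direct edge.
Euclidean (axiom 5): yes — any two successors of a common world are R-related.
Serial (axiom D): no — w2 has no R-successor.
Reflexive (axiom T): no — w2 is not related to itself.
So F validates K, K4, K45; KD45 would additionally require R to be serial. The strongest is K45.

K45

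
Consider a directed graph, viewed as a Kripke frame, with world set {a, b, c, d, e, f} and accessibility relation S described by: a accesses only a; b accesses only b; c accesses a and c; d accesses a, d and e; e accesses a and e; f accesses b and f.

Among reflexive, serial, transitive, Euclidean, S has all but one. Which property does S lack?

Euclidean

Reflexive: yes — every world is S-related to itself.
Serial: yes — every world has a successor (e.g. a S a).
Transitive: yes — every two-step S-path is closed by a direct edge.
Euclidean: no — d S a and d S e, but not a S e.
Only Euclidean fails.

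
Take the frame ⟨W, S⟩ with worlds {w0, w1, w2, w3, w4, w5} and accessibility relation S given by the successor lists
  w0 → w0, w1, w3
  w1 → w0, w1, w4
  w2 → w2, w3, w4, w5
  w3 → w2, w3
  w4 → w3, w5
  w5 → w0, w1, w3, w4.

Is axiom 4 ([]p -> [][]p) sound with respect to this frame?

No

By correspondence theory, 4 is valid on a frame iff S is transitive.
Transitive: no — w0 S w1 and w1 S w4, but not w0 S w4.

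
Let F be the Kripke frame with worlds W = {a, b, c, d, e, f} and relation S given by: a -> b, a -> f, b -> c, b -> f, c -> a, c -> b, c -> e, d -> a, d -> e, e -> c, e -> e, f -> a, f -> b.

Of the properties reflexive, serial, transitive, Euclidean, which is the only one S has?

serial

Reflexive: no — a is not related to itself.
Serial: yes — every world has a successor (e.g. a S b).
Transitive: no — a S b and b S c, but not a S c.
Euclidean: no — b S c and b S f, but not c S f.
Only serial holds.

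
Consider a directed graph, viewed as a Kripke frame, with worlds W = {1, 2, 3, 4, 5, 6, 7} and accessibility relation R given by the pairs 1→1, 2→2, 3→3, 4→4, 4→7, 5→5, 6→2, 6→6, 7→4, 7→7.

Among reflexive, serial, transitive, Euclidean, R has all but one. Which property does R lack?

Euclidean

Reflexive: yes — every world is R-related to itself.
Serial: yes — every world has a successor (e.g. 1 R 1).
Transitive: yes — every two-step R-path is closed by a direct edge.
Euclidean: no — 6 R 2 and 6 R 6, but not 2 R 6.
Only Euclidean fails.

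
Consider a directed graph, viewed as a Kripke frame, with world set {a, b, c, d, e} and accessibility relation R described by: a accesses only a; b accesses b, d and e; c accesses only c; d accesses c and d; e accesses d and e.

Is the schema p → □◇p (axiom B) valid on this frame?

The schema B characterises exactly the symmetric frames.
Symmetric: no — b R d but not d R b.

No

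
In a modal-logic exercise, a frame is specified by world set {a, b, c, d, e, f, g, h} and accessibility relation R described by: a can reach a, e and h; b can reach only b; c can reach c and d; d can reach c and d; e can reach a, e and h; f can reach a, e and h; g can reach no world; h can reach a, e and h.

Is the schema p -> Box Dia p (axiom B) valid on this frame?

No

Axiom B corresponds to the accessibility relation being symmetric.
Symmetric: no — f R a but not a R f.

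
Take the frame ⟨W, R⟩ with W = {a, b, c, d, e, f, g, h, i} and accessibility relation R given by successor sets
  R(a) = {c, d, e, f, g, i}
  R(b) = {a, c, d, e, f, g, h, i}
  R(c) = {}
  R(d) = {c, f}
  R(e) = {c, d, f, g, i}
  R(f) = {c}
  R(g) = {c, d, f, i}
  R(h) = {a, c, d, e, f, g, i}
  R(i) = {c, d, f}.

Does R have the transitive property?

Transitive: yes — every two-step R-path is closed by a direct edge.

Yes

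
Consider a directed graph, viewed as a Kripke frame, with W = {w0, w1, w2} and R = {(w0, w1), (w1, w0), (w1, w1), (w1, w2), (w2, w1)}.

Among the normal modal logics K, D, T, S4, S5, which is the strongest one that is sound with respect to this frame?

Serial (axiom D): yes — every world has a successor (e.g. w0 R w1).
Reflexive (axiom T): no — w0 is not related to itself.
Transitive (axiom 4): no — w0 R w1 and w1 R w2, but not w0 R w2.
Euclidean (axiom 5): no — w1 R w0 and w1 R w2, but not w0 R w2.
So F validates K, D; T would additionally require R to be reflexive. The strongest is D.

D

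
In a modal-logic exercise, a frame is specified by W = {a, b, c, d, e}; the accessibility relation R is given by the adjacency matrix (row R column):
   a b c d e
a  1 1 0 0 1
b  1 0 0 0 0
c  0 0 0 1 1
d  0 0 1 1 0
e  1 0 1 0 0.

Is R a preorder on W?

No

Reflexive: no — b is not related to itself.
Transitive: no — a R e and e R c, but not a R c.
So R is not a preorder.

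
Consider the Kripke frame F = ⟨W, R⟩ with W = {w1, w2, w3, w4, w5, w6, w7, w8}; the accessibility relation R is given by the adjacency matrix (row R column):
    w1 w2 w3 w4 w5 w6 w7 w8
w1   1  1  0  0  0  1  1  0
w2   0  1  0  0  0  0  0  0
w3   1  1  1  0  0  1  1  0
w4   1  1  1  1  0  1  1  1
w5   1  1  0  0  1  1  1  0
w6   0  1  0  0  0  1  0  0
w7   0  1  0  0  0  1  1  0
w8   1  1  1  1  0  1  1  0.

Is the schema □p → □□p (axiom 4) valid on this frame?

No

By correspondence theory, 4 is valid on a frame iff R is transitive.
Transitive: no — w8 R w4 and w4 R w8, but not w8 R w8.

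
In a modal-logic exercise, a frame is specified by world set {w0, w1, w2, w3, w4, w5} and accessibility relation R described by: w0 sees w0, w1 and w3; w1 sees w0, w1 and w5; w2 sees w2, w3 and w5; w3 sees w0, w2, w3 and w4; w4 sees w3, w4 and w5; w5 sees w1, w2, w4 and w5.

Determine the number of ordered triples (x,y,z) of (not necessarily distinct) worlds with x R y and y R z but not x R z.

20

Enumerating: (w0,w1,w5), (w0,w3,w2), (w0,w3,w4), (w1,w0,w3), (w1,w5,w2), (w1,w5,w4), (w2,w3,w0), (w2,w3,w4), (w2,w5,w1), (w2,w5,w4), (w3,w0,w1), (w3,w2,w5), … and 8 more.
Total: 20.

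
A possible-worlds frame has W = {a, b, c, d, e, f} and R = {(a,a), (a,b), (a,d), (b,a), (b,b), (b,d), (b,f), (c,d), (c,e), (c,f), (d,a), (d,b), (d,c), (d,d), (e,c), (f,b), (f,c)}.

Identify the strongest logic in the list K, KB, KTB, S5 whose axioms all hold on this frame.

Symmetric (axiom B): yes — every pair in R has its reverse in R.
Reflexive (axiom T): no — c is not related to itself.
Euclidean (axiom 5): no — b R a and b R f, but not a R f.
So F validates K, KB; KTB would additionally require R to be reflexive. The strongest is KB.

KB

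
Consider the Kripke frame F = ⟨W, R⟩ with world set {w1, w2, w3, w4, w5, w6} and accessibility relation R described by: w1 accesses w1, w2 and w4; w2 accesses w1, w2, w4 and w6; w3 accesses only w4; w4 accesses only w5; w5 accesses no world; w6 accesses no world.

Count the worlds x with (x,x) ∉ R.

Enumerating: w3, w4, w5, w6.

4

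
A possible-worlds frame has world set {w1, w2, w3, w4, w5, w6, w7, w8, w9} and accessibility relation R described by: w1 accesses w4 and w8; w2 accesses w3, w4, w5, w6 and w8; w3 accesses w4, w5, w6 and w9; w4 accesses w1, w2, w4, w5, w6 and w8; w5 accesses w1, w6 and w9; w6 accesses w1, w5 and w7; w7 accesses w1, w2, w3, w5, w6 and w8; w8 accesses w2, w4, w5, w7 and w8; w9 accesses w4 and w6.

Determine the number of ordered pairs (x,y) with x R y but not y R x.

Enumerating: (w1,w8), (w2,w3), (w2,w5), (w2,w6), (w3,w4), (w3,w5), (w3,w6), (w3,w9), (w4,w5), (w4,w6), (w5,w1), (w5,w9), … and 8 more.
Total: 20.

20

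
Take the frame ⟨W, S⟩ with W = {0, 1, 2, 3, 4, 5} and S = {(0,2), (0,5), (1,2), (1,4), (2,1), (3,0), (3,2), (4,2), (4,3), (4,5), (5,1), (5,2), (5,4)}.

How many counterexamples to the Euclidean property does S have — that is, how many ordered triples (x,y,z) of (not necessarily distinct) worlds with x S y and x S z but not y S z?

22

Enumerating: (0,2,2), (0,2,5), (0,5,5), (1,2,2), (1,2,4), (1,4,4), (2,1,1), (3,0,0), (3,2,0), (3,2,2), (4,2,2), (4,2,3), … and 10 more.
Total: 22.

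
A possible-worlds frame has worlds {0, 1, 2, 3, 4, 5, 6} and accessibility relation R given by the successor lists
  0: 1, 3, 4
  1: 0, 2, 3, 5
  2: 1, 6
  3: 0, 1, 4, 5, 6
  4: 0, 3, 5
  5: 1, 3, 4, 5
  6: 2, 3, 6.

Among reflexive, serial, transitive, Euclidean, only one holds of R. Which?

serial

Reflexive: no — 0 is not related to itself.
Serial: yes — every world has a successor (e.g. 0 R 1).
Transitive: no — 0 R 1 and 1 R 2, but not 0 R 2.
Euclidean: no — 0 R 1 and 0 R 4, but not 1 R 4.
Only serial holds.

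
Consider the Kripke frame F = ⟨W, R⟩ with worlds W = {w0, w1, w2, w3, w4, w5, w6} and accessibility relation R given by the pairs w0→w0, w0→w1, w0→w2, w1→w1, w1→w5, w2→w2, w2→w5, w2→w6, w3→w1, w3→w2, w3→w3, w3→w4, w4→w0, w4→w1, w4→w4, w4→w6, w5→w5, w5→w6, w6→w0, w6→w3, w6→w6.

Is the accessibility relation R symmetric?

Symmetric: no — w0 R w1 but not w1 R w0.

No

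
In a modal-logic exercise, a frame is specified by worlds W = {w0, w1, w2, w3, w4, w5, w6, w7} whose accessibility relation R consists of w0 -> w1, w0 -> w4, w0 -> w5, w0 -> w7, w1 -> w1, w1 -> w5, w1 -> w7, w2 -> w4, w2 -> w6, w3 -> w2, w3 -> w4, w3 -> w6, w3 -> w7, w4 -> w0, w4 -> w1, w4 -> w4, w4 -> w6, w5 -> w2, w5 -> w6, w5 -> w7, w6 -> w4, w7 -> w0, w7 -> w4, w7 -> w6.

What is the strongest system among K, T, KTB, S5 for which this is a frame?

K

Reflexive (axiom T): no — w0 is not related to itself.
Symmetric (axiom B): no — w0 R w1 but not w1 R w0.
Euclidean (axiom 5): no — w0 R w1 and w0 R w4, but not w1 R w4.
So F validates K; T would additionally require R to be reflexive. The strongest is K.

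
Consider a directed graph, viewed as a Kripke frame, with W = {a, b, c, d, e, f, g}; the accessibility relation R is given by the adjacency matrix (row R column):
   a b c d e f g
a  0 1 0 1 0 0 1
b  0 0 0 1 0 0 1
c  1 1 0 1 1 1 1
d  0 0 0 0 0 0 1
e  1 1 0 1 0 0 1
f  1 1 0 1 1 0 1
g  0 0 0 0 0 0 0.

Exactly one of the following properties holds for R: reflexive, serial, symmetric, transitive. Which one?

Reflexive: no — a is not related to itself.
Serial: no — g has no R-successor.
Symmetric: no — a R b but not b R a.
Transitive: yes — every two-step R-path is closed by a direct edge.
Only transitive holds.

transitive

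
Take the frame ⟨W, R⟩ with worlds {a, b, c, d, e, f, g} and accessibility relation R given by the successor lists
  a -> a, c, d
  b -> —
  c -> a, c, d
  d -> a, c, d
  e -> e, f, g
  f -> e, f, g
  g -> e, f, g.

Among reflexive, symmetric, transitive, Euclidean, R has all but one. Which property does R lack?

reflexive

Reflexive: no — b is not related to itself.
Symmetric: yes — every pair in R has its reverse in R.
Transitive: yes — every two-step R-path is closed by a direct edge.
Euclidean: yes — any two successors of a common world are R-related.
Only reflexive fails.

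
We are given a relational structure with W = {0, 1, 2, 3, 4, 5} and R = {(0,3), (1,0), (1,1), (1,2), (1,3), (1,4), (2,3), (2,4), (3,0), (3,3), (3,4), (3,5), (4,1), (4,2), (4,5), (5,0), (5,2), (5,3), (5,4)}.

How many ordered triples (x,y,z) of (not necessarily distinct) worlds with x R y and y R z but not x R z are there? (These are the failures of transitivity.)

24

Enumerating: (0,3,0), (0,3,4), (0,3,5), (1,3,5), (1,4,5), (2,3,0), (2,3,5), (2,4,1), (2,4,2), (2,4,5), (3,4,1), (3,4,2), … and 12 more.
Total: 24.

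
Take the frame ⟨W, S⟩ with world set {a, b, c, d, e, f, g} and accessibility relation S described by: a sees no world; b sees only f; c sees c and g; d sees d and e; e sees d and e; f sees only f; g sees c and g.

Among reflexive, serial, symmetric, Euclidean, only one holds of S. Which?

Reflexive: no — a is not related to itself.
Serial: no — a has no S-successor.
Symmetric: no — b S f but not f S b.
Euclidean: yes — any two successors of a common world are S-related.
Only Euclidean holds.

Euclidean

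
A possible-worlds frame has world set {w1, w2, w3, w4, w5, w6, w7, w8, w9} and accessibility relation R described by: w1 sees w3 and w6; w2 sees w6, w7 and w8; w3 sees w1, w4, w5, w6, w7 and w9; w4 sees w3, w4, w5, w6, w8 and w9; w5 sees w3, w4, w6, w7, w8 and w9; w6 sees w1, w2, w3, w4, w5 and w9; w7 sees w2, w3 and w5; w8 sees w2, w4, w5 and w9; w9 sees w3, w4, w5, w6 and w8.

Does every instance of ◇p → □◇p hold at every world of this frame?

No

By correspondence theory, 5 is valid on a frame iff R is Euclidean.
Euclidean: no — w2 R w6 and w2 R w7, but not w6 R w7.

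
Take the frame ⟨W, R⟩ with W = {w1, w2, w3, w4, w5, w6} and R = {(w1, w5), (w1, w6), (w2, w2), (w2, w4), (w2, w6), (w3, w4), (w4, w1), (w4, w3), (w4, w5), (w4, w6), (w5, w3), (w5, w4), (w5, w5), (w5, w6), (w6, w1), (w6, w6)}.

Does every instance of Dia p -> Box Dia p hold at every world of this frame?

No

By correspondence theory, 5 is valid on a frame iff R is Euclidean.
Euclidean: no — w1 R w6 and w1 R w5, but not w6 R w5.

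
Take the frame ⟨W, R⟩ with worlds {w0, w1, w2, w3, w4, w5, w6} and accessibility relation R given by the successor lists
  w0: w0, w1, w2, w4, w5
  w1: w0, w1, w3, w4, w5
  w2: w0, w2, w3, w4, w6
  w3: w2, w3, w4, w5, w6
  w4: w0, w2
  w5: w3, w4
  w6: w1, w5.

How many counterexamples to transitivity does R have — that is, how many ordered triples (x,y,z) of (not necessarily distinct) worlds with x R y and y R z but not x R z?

32

Enumerating: (w0,w1,w3), (w0,w2,w3), (w0,w2,w6), (w0,w5,w3), (w1,w0,w2), (w1,w3,w2), (w1,w3,w6), (w1,w4,w2), (w2,w0,w1), (w2,w0,w5), (w2,w3,w5), (w2,w6,w1), … and 20 more.
Total: 32.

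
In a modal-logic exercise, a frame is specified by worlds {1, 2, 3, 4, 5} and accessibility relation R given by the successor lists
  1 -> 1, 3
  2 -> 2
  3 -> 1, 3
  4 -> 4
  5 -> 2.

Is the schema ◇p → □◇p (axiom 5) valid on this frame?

The schema 5 characterises exactly the Euclidean frames.
Euclidean: yes — any two successors of a common world are R-related.

Yes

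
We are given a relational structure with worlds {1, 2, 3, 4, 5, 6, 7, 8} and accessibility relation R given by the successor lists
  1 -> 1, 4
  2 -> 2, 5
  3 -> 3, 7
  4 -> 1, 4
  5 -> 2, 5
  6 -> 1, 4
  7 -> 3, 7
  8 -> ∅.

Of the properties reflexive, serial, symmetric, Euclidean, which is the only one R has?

Reflexive: no — 6 is not related to itself.
Serial: no — 8 has no R-successor.
Symmetric: no — 6 R 1 but not 1 R 6.
Euclidean: yes — any two successors of a common world are R-related.
Only Euclidean holds.

Euclidean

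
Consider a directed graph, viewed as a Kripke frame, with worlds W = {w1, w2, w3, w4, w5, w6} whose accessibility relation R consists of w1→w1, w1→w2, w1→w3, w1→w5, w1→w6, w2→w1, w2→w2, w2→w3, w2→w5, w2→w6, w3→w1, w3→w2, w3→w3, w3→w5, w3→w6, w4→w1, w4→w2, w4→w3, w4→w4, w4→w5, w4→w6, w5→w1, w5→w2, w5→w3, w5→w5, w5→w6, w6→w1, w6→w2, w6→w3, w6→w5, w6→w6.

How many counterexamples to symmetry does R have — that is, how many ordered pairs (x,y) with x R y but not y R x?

5

Enumerating: (w4,w1), (w4,w2), (w4,w3), (w4,w5), (w4,w6).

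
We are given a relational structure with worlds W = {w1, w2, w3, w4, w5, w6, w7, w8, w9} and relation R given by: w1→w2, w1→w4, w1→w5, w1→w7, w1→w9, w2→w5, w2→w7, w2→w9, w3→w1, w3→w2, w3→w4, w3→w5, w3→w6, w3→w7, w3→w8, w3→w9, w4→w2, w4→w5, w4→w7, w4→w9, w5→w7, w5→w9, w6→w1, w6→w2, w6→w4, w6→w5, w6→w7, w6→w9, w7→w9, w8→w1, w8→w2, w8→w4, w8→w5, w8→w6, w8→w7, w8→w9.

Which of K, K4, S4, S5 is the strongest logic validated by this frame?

K4

Transitive (axiom 4): yes — every two-step R-path is closed by a direct edge.
Reflexive (axiom T): no — w1 is not related to itself.
Euclidean (axiom 5): no — w1 R w2 and w1 R w4, but not w2 R w4.
So F validates K, K4; S4 would additionally require R to be reflexive. The strongest is K4.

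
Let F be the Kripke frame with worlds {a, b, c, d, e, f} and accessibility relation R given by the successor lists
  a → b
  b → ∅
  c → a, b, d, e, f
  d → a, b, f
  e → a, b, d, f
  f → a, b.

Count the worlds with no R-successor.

1

Enumerating: b.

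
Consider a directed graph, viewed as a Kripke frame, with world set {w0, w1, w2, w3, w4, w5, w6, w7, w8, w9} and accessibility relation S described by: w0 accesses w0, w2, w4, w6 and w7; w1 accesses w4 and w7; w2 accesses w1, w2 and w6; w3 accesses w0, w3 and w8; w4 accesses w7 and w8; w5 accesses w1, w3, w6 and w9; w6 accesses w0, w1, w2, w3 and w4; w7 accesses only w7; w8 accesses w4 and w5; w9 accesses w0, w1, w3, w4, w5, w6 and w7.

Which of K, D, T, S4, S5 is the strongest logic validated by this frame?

Serial (axiom D): yes — every world has a successor (e.g. w0 S w0).
Reflexive (axiom T): no — w1 is not related to itself.
Transitive (axiom 4): no — w0 S w2 and w2 S w1, but not w0 S w1.
Euclidean (axiom 5): no — w0 S w2 and w0 S w4, but not w2 S w4.
So F validates K, D; T would additionally require S to be reflexive. The strongest is D.

D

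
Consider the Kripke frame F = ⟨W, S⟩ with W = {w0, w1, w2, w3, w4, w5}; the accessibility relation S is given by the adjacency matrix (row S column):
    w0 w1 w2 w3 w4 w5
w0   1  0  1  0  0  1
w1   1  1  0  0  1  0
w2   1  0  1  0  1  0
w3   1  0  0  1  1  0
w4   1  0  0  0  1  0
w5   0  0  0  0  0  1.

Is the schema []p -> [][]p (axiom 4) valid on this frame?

By correspondence theory, 4 is valid on a frame iff S is transitive.
Transitive: no — w0 S w2 and w2 S w4, but not w0 S w4.

No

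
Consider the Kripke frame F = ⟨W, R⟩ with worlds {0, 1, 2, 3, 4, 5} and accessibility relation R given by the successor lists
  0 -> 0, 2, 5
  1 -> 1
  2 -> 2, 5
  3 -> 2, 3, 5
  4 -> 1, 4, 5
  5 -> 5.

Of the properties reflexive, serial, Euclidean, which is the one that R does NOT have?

Reflexive: yes — every world is R-related to itself.
Serial: yes — every world has a successor (e.g. 0 R 0).
Euclidean: no — 0 R 5 and 0 R 2, but not 5 R 2.
Only Euclidean fails.

Euclidean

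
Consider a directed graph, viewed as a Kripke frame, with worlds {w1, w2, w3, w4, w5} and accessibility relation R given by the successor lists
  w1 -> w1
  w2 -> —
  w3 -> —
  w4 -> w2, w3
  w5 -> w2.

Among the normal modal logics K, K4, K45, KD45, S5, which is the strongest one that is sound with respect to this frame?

Transitive (axiom 4): yes — every two-step R-path is closed by a direct edge.
Euclidean (axiom 5): no — w4 R w2 and w4 R w3, but not w2 R w3.
Serial (axiom D): no — w2 has no R-successor.
Reflexive (axiom T): no — w2 is not related to itself.
So F validates K, K4; K45 would additionally require R to be Euclidean. The strongest is K4.

K4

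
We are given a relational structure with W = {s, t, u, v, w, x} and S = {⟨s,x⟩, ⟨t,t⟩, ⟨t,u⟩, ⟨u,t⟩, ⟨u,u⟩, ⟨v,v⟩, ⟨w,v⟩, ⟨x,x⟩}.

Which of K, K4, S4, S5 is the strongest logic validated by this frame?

Transitive (axiom 4): yes — every two-step S-path is closed by a direct edge.
Reflexive (axiom T): no — s is not related to itself.
Euclidean (axiom 5): yes — any two successors of a common world are S-related.
So F validates K, K4; S4 would additionally require S to be reflexive. The strongest is K4.

K4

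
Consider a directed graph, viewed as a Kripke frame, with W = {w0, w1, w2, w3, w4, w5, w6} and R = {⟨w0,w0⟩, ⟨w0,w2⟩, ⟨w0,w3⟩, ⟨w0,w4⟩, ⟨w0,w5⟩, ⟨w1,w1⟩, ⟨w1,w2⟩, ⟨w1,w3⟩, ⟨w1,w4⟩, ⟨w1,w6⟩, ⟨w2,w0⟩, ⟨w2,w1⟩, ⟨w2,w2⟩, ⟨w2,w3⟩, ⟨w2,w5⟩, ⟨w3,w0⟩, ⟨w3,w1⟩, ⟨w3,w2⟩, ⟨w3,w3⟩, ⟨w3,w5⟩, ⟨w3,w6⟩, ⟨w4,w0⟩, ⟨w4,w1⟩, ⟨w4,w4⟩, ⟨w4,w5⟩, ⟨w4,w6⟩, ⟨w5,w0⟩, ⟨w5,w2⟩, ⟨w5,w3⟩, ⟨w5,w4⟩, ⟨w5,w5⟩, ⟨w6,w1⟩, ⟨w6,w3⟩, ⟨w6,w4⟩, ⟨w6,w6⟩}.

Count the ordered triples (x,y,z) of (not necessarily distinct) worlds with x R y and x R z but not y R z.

38

Enumerating: (w0,w2,w4), (w0,w3,w4), (w0,w4,w2), (w0,w4,w3), (w1,w2,w4), (w1,w2,w6), (w1,w3,w4), (w1,w4,w2), (w1,w4,w3), (w1,w6,w2), (w2,w0,w1), (w2,w1,w0), … and 26 more.
Total: 38.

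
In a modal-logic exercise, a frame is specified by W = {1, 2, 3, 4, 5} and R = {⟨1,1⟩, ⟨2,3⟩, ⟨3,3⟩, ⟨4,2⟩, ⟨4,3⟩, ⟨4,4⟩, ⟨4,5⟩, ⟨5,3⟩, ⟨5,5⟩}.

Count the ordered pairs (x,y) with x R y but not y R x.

5

Enumerating: (2,3), (4,2), (4,3), (4,5), (5,3).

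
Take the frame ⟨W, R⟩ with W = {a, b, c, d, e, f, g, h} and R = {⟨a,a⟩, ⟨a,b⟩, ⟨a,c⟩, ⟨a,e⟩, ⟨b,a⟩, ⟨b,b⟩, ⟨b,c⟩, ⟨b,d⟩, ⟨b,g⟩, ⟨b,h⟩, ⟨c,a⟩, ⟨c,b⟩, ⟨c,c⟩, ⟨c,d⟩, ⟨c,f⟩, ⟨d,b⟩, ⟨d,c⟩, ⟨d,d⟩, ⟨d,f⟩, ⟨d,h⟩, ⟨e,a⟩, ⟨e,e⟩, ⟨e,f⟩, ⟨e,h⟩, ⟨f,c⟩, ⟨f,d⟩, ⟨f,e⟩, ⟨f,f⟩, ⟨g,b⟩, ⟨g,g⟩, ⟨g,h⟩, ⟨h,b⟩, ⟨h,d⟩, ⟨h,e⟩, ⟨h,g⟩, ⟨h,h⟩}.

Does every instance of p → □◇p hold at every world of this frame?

Yes

Axiom B corresponds to the accessibility relation being symmetric.
Symmetric: yes — every pair in R has its reverse in R.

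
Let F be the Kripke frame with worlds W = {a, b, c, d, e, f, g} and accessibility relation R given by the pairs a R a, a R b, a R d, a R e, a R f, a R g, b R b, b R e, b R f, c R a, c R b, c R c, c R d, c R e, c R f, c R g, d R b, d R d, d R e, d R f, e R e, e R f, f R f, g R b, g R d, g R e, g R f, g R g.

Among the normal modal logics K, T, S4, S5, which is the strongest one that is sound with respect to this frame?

S4

Reflexive (axiom T): yes — every world is R-related to itself.
Transitive (axiom 4): yes — every two-step R-path is closed by a direct edge.
Euclidean (axiom 5): no — a R b and a R d, but not b R d.
So F validates K, T, S4; S5 would additionally require R to be Euclidean. The strongest is S4.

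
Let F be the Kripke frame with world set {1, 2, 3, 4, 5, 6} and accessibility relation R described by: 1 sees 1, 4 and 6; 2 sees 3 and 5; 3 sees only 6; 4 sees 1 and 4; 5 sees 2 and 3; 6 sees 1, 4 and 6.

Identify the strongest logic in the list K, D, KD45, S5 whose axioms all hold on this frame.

D

Serial (axiom D): yes — every world has a successor (e.g. 1 R 1).
Euclidean (axiom 5): no — 1 R 4 and 1 R 6, but not 4 R 6.
Transitive (axiom 4): no — 2 R 3 and 3 R 6, but not 2 R 6.
Reflexive (axiom T): no — 2 is not related to itself.
So F validates K, D; KD45 would additionally require R to be Euclidean and transitive. The strongest is D.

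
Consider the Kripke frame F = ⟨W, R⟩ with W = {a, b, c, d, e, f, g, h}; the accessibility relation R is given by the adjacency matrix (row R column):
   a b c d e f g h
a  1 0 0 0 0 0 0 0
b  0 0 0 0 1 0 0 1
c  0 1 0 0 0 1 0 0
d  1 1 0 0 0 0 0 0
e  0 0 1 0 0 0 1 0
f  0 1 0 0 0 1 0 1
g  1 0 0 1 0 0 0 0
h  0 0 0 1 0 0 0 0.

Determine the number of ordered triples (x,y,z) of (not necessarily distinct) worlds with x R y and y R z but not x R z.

Enumerating: (b,e,c), (b,e,g), (b,h,d), (c,b,e), (c,b,h), (c,f,h), (d,b,e), (d,b,h), (e,c,b), (e,c,f), (e,g,a), (e,g,d), (f,b,e), (f,h,d), (g,d,b), (h,d,a), (h,d,b).

17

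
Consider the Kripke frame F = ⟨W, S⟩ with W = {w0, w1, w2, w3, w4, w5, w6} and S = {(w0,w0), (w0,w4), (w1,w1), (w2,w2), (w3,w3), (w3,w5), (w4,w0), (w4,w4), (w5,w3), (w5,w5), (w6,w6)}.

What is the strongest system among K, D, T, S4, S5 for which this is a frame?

Serial (axiom D): yes — every world has a successor (e.g. w0 S w0).
Reflexive (axiom T): yes — every world is S-related to itself.
Transitive (axiom 4): yes — every two-step S-path is closed by a direct edge.
Euclidean (axiom 5): yes — any two successors of a common world are S-related.
So F validates K, D, T, S4, S5. The strongest is S5.

S5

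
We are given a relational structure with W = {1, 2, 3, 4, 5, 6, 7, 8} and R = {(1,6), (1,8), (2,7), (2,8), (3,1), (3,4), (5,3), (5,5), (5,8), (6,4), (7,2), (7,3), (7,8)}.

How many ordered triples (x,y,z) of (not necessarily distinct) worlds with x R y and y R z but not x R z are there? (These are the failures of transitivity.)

Enumerating: (1,6,4), (2,7,2), (2,7,3), (3,1,6), (3,1,8), (5,3,1), (5,3,4), (7,2,7), (7,3,1), (7,3,4).

10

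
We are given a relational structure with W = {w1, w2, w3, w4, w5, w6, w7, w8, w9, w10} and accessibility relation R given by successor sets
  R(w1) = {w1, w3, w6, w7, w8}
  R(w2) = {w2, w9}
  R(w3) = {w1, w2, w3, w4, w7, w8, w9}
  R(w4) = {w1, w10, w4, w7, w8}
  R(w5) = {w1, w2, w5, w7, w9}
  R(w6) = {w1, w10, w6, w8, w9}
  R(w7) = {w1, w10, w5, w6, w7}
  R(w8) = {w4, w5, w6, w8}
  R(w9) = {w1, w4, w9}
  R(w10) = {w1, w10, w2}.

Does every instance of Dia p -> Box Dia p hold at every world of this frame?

The schema 5 characterises exactly the Euclidean frames.
Euclidean: no — w1 R w3 and w1 R w6, but not w3 R w6.

No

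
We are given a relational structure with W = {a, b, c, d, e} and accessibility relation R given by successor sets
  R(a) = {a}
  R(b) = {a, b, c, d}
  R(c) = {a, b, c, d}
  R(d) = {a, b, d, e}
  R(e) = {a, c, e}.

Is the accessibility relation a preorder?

No

Reflexive: yes — every world is R-related to itself.
Transitive: no — b R d and d R e, but not b R e.
So R is not a preorder.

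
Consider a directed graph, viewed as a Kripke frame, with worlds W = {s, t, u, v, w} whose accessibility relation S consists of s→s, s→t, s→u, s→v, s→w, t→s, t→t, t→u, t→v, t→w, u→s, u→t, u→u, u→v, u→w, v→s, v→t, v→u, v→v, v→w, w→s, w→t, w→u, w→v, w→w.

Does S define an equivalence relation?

Yes

Reflexive: yes — every world is S-related to itself.
Symmetric: yes — every pair in S has its reverse in S.
Transitive: yes — every two-step S-path is closed by a direct edge.
So S is an equivalence relation.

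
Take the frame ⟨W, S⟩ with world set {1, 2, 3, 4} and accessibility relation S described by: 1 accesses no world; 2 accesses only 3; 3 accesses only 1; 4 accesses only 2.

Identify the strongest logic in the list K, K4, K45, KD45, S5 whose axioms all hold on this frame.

K

Transitive (axiom 4): no — 2 S 3 and 3 S 1, but not 2 S 1.
Euclidean (axiom 5): no — 2 S 3 and 2 S 3, but not 3 S 3.
Serial (axiom D): no — 1 has no S-successor.
Reflexive (axiom T): no — 1 is not related to itself.
So F validates K; K4 would additionally require S to be transitive. The strongest is K.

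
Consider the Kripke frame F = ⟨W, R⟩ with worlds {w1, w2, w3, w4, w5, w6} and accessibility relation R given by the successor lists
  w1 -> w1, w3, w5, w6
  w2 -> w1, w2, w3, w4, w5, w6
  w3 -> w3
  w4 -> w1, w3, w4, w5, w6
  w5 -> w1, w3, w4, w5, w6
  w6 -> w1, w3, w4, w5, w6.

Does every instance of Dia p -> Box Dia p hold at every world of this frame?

By correspondence theory, 5 is valid on a frame iff R is Euclidean.
Euclidean: no — w1 R w3 and w1 R w5, but not w3 R w5.

No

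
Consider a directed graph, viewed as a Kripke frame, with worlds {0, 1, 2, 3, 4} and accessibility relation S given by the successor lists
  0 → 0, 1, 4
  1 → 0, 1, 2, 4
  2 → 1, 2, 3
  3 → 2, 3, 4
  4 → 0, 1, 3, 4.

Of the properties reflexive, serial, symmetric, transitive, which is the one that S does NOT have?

transitive

Reflexive: yes — every world is S-related to itself.
Serial: yes — every world has a successor (e.g. 0 S 0).
Symmetric: yes — every pair in S has its reverse in S.
Transitive: no — 0 S 1 and 1 S 2, but not 0 S 2.
Only transitive fails.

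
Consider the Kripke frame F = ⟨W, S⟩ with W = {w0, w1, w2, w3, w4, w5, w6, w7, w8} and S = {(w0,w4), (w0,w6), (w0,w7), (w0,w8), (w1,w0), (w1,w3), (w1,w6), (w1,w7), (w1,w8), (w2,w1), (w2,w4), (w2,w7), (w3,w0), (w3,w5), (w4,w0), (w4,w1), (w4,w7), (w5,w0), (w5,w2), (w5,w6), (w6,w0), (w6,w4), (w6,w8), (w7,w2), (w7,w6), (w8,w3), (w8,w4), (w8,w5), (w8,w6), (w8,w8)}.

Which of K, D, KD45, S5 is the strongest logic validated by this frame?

D

Serial (axiom D): yes — every world has a successor (e.g. w0 S w4).
Euclidean (axiom 5): no — w0 S w4 and w0 S w6, but not w4 S w6.
Transitive (axiom 4): no — w0 S w4 and w4 S w1, but not w0 S w1.
Reflexive (axiom T): no — w0 is not related to itself.
So F validates K, D; KD45 would additionally require S to be Euclidean and transitive. The strongest is D.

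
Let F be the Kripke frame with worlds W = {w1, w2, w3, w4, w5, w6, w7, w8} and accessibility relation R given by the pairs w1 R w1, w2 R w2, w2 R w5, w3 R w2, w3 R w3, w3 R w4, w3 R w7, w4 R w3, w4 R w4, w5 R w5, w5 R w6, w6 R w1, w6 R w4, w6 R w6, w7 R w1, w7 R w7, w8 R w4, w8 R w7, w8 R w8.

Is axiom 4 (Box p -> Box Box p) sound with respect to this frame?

By correspondence theory, 4 is valid on a frame iff R is transitive.
Transitive: no — w2 R w5 and w5 R w6, but not w2 R w6.

No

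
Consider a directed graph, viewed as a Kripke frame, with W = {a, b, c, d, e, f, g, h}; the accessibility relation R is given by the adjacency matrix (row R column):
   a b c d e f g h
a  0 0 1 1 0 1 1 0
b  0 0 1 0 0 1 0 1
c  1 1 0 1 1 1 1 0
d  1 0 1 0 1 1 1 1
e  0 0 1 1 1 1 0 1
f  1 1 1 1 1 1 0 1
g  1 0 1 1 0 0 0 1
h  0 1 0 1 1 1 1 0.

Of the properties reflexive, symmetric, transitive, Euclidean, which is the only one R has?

symmetric

Reflexive: no — a is not related to itself.
Symmetric: yes — every pair in R has its reverse in R.
Transitive: no — a R c and c R b, but not a R b.
Euclidean: no — a R f and a R g, but not f R g.
Only symmetric holds.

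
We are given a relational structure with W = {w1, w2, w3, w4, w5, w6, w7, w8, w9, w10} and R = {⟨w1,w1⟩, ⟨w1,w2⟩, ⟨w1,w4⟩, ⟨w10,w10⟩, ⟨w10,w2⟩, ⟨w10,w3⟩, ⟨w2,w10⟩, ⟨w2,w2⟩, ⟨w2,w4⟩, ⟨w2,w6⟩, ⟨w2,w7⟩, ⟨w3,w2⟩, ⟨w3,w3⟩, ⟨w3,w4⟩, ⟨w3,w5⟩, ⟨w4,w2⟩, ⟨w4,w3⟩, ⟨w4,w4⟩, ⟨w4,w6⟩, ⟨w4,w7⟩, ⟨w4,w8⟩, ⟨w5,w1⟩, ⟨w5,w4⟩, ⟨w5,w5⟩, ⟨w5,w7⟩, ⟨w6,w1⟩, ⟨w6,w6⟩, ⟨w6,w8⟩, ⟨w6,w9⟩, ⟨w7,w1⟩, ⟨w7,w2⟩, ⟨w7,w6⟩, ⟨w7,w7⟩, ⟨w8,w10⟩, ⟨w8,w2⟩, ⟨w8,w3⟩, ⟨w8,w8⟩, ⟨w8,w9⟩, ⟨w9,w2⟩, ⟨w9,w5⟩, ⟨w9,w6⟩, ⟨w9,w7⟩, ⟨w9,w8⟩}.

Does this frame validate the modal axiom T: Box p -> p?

No

The schema T characterises exactly the reflexive frames.
Reflexive: no — w9 is not related to itself.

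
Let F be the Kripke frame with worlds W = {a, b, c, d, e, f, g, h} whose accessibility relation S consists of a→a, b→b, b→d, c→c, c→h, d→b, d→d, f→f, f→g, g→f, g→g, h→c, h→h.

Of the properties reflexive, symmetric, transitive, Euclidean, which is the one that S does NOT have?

reflexive

Reflexive: no — e is not related to itself.
Symmetric: yes — every pair in S has its reverse in S.
Transitive: yes — every two-step S-path is closed by a direct edge.
Euclidean: yes — any two successors of a common world are S-related.
Only reflexive fails.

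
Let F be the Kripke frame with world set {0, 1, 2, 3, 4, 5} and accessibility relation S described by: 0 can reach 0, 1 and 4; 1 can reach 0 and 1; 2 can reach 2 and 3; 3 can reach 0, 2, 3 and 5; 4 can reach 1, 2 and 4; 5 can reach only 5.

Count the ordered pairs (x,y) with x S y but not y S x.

5

Enumerating: (0,4), (3,0), (3,5), (4,1), (4,2).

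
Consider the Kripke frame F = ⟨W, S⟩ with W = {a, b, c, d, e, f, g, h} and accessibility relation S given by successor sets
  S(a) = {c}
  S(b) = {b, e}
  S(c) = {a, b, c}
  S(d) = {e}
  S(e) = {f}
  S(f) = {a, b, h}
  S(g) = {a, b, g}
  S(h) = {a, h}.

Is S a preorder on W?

No

Reflexive: no — a is not related to itself.
Transitive: no — a S c and c S b, but not a S b.
So S is not a preorder.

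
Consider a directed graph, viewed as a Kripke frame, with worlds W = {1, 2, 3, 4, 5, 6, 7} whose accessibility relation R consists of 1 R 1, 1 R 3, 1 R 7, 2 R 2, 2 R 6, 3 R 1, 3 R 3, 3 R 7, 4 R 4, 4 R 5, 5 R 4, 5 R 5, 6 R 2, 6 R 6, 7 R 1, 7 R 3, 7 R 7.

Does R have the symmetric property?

Yes

Symmetric: yes — every pair in R has its reverse in R.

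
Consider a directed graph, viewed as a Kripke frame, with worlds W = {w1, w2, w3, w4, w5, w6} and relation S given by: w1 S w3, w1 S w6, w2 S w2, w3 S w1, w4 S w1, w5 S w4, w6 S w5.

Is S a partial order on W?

No

Reflexive: no — w1 is not related to itself.
Transitive: no — w1 S w6 and w6 S w5, but not w1 S w5.
Antisymmetric: no — w1 S w3 and w3 S w1 with w1 ≠ w3.
So S is not a partial order.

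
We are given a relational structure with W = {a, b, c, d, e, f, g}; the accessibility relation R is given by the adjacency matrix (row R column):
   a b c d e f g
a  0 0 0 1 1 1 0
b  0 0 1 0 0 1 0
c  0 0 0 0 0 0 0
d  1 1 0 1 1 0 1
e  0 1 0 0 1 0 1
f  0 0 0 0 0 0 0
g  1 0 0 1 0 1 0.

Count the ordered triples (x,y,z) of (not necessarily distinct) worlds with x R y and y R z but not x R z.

18

Enumerating: (a,d,a), (a,d,b), (a,d,g), (a,e,b), (a,e,g), (d,a,f), (d,b,c), (d,b,f), (d,g,f), (e,b,c), (e,b,f), (e,g,a), (e,g,d), (e,g,f), (g,a,e), (g,d,b), (g,d,e), (g,d,g).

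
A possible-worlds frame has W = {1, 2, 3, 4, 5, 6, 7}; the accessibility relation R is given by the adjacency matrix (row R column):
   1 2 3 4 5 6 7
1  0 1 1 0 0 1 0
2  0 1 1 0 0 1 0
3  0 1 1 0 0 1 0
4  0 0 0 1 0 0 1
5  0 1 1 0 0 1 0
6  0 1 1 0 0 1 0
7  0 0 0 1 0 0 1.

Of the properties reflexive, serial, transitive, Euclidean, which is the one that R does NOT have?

reflexive

Reflexive: no — 1 is not related to itself.
Serial: yes — every world has a successor (e.g. 1 R 2).
Transitive: yes — every two-step R-path is closed by a direct edge.
Euclidean: yes — any two successors of a common world are R-related.
Only reflexive fails.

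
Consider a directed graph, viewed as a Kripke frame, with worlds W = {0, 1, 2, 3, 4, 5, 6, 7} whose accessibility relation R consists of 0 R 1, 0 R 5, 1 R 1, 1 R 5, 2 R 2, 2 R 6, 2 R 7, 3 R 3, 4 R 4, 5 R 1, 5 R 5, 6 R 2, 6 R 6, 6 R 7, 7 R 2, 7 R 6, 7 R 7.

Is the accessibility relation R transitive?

Yes

Transitive: yes — every two-step R-path is closed by a direct edge.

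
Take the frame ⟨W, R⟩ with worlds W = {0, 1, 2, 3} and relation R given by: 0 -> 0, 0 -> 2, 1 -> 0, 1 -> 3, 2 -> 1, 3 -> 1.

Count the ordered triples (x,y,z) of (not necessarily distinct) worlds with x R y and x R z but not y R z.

7

Enumerating: (0,2,0), (0,2,2), (1,0,3), (1,3,0), (1,3,3), (2,1,1), (3,1,1).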